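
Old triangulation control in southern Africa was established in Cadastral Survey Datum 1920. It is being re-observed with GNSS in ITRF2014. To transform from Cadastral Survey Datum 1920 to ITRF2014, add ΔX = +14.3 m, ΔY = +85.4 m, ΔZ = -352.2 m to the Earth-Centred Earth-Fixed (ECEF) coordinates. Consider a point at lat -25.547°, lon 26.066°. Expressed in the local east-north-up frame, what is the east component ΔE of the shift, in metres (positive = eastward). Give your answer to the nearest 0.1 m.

ΔE = 70.4 m

At φ = -25.547°, λ = 26.066°: sin φ = -0.431251, cos φ = 0.902232, sin λ = 0.439406, cos λ = 0.898288.
ΔE = −sin λ·ΔX + cos λ·ΔY = −(0.439406)·(14.3) + (0.898288)·(85.4) = 70.43 m.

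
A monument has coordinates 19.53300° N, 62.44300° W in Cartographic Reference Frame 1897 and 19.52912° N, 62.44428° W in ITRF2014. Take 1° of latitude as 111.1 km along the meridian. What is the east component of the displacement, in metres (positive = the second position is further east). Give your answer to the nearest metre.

Δφ = 19.52912° − 19.53300° = -0.00388°; Δλ = -62.44428° − -62.44300° = -0.00128°.
ΔN = Δφ × 111100 = -431.1 m; ΔE = Δλ × 111100 × cos(19.53300°) = -0.00128 × 111100 × 0.942449 = -134.0 m.

ΔE = -134 m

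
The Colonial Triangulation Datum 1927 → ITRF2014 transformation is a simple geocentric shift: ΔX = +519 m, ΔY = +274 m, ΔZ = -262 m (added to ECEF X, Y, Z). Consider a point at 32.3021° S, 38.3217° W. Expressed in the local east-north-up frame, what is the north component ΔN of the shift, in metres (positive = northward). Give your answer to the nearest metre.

ΔN = -95 m

At φ = -32.3021°, λ = -38.3217°: sin φ = -0.534383, cos φ = 0.845242, sin λ = -0.620076, cos λ = 0.784542.
ΔN = −sin φ cos λ·ΔX − sin φ sin λ·ΔY + cos φ·ΔZ = −(-0.534383)(0.784542)(519) − (-0.534383)(-0.620076)(274) + (0.845242)(-262) = -94.66 m.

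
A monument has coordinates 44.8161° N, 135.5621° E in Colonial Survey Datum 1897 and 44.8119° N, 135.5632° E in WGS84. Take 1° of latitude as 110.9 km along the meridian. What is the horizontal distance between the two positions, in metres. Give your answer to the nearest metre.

Δφ = 44.8119° − 44.8161° = -0.0042°; Δλ = 135.5632° − 135.5621° = +0.0011°.
ΔN = Δφ × 110900 = -465.8 m; ΔE = Δλ × 110900 × cos(44.8161°) = +0.0011 × 110900 × 0.709373 = 86.5 m.
Distance = √(ΔE² + ΔN²) = √(86.5² + (-465.8)²) = 473.8 m.

474 m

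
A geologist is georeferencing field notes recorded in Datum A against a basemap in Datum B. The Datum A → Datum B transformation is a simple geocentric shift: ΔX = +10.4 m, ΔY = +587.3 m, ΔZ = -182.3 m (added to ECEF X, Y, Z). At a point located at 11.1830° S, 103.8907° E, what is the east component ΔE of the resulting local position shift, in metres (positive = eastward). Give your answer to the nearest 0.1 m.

At φ = -11.1830°, λ = 103.8907°: sin φ = -0.193943, cos φ = 0.981013, sin λ = 0.970755, cos λ = -0.240070.
ΔE = −sin λ·ΔX + cos λ·ΔY = −(0.970755)·(10.4) + (-0.240070)·(587.3) = -151.09 m.

ΔE = -151.1 m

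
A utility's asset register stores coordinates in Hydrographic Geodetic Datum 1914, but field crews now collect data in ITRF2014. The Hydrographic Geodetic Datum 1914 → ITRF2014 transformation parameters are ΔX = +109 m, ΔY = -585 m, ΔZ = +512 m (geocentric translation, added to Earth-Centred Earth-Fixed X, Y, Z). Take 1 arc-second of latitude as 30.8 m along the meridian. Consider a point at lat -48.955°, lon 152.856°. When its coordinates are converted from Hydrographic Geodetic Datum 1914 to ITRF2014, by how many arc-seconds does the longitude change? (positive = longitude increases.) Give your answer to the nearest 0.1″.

sin φ = -0.754194, cos φ = 0.656652, sin λ = 0.456228, cos λ = -0.889863.
East component: ΔE = −sin λ·ΔX + cos λ·ΔY = −(0.456228)(109) + (-0.889863)(-585) = 470.84 m.
1° of latitude spans 3600 × 30.80 = 110880 m; at latitude φ, 1° of longitude spans that × cos φ = 72809.5 m, so Δλ = 470.84 / 72809.5 × 3600 = 23.280″.

Δλ = 23.3″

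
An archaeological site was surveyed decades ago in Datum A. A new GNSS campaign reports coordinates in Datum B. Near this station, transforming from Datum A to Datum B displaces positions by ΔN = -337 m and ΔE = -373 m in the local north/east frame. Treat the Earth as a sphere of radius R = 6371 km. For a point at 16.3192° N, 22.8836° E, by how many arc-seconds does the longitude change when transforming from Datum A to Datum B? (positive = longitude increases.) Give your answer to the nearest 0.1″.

At latitude 16.3192°, cos φ = 0.959711.
One radian of longitude at latitude φ spans R cos φ, so Δλ = ΔE / (R cos φ) = -373.0 / (6371000 × 0.959711) = -6.1004e-05 rad = -12.583″.

Δλ = -12.6″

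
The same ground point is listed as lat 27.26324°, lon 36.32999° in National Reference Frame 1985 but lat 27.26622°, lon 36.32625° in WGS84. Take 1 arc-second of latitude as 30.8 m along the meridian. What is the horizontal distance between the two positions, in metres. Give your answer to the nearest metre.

495 m

Δφ = 27.26622° − 27.26324° = +0.00298°; Δλ = 36.32625° − 36.32999° = -0.00374°.
1° of latitude = 3600 × 30.80 = 110880 m.
ΔN = Δφ × 110880 = 330.4 m; ΔE = Δλ × 110880 × cos(27.26324°) = -0.00374 × 110880 × 0.888911 = -368.6 m.
Distance = √(ΔE² + ΔN²) = √((-368.6)² + 330.4²) = 495.0 m.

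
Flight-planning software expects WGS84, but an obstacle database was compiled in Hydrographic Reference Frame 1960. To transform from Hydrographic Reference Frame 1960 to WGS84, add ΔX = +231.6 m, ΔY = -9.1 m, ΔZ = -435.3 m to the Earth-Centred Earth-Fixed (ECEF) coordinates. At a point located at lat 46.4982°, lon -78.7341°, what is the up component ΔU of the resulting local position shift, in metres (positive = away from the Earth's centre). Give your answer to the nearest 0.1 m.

At φ = 46.4982°, λ = -78.7341°: sin φ = 0.725353, cos φ = 0.688377, sin λ = -0.980731, cos λ = 0.195362.
ΔU = cos φ cos λ·ΔX + cos φ sin λ·ΔY + sin φ·ΔZ = (0.688377)(0.195362)(231.6) + (0.688377)(-0.980731)(-9.1) + (0.725353)(-435.3) = -278.46 m.

ΔU = -278.5 m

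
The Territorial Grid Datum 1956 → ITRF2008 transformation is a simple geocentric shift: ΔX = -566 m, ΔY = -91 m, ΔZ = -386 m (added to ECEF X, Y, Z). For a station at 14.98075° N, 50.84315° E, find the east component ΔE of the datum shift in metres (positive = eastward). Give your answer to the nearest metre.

The local east axis at (φ, λ) is (−sin λ, cos λ, 0), so ΔE = −sin(50.84315°)·(-566) + cos(50.84315°)·(-91) = 381.43 m.

ΔE = 381 m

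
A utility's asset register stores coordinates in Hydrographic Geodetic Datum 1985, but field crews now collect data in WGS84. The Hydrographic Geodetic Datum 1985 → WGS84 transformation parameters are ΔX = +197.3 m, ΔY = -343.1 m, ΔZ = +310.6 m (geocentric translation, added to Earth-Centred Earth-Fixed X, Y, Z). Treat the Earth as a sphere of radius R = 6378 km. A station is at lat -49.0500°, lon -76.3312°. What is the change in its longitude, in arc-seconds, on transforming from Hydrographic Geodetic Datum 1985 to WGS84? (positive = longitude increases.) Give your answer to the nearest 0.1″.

sin φ = -0.755282, cos φ = 0.655400, sin λ = -0.971678, cos λ = 0.236309.
East component: ΔE = −sin λ·ΔX + cos λ·ΔY = −(-0.971678)(197.3) + (0.236309)(-343.1) = 110.63 m.
1° of latitude spans πR/180 = 111317 m; at latitude φ, 1° of longitude spans that × cos φ = 72957.2 m, so Δλ = 110.63 / 72957.2 × 3600 = 5.459″.

Δλ = 5.5″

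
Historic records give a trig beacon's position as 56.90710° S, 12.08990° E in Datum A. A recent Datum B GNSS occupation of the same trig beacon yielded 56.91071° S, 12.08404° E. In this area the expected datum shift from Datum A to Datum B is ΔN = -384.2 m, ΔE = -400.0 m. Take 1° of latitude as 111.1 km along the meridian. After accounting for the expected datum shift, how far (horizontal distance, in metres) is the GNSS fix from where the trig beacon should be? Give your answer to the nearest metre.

Observed coordinate differences: Δφ = -0.00361°, Δλ = -0.00586°.
Converting to metres (1° lat = 111100 m, cos φ = 0.545998): observed ΔN = -401.1 m, observed ΔE = -355.5 m.
Subtracting the expected shift leaves a residual of -401.1 − (-384.2) = -16.9 m north and -355.5 − (-400.0) = 44.5 m east.
Residual distance = √((-16.9)² + 44.5²) = 47.6 m.

48 m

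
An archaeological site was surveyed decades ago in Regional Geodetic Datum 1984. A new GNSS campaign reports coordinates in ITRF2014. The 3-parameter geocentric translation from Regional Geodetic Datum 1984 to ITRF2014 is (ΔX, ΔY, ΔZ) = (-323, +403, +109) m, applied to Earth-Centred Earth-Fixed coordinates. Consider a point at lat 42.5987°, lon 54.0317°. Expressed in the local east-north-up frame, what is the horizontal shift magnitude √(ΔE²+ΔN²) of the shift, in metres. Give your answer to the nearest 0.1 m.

At φ = 42.5987°, λ = 54.0317°: sin φ = 0.676859, cos φ = 0.736112, sin λ = 0.809342, cos λ = 0.587338.
ΔE = −sin λ·ΔX + cos λ·ΔY = −(0.809342)·(-323) + (0.587338)·(403) = 498.11 m.
ΔN = −sin φ cos λ·ΔX − sin φ sin λ·ΔY + cos φ·ΔZ = −(0.676859)(0.587338)(-323) − (0.676859)(0.809342)(403) + (0.736112)(109) = -12.12 m.
Horizontal magnitude = √(ΔE² + ΔN²) = √(498.11² + (-12.12)²) = 498.26 m.

498.3 m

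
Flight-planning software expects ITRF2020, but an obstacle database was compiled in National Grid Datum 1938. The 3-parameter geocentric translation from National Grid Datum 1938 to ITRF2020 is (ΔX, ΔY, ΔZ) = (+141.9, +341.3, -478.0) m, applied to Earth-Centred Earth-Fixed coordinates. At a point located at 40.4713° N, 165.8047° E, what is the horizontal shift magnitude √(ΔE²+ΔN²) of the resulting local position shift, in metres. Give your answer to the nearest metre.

492 m

The local east axis at (φ, λ) is (−sin λ, cos λ, 0), so ΔE = −sin(165.8047°)·141.9 + cos(165.8047°)·341.3 = -365.68 m.
The local north axis is (−sin φ cos λ, −sin φ sin λ, cos φ), giving ΔN = 89.290 − 54.324 − 363.630 = -328.66 m.
Horizontal magnitude = √(ΔE² + ΔN²) = √((-365.68)² + (-328.66)²) = 491.67 m.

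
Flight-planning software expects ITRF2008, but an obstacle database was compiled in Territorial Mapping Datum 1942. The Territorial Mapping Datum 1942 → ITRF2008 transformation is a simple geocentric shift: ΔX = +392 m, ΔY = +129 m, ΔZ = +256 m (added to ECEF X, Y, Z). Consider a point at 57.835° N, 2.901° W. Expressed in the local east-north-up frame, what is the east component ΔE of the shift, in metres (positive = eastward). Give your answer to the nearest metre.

ΔE = 149 m

The local east axis at (φ, λ) is (−sin λ, cos λ, 0), so ΔE = −sin(-2.901°)·392 + cos(-2.901°)·129 = 148.67 m.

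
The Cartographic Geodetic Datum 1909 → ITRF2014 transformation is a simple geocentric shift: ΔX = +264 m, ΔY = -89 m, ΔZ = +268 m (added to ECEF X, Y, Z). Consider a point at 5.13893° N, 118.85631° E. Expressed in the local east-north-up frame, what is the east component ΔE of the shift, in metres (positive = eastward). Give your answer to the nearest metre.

At φ = 5.13893°, λ = 118.85631°: sin φ = 0.089571, cos φ = 0.995980, sin λ = 0.875833, cos λ = -0.482615.
ΔE = −sin λ·ΔX + cos λ·ΔY = −(0.875833)·(264) + (-0.482615)·(-89) = -188.27 m.

ΔE = -188 m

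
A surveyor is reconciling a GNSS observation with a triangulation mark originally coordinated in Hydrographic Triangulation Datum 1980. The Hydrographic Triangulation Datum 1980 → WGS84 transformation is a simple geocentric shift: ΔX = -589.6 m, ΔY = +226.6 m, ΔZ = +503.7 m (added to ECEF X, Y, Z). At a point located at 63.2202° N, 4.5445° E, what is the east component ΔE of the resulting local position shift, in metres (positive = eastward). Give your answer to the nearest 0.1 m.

ΔE = 272.6 m

The local east axis at (φ, λ) is (−sin λ, cos λ, 0), so ΔE = −sin(4.5445°)·(-589.6) + cos(4.5445°)·226.6 = 272.60 m.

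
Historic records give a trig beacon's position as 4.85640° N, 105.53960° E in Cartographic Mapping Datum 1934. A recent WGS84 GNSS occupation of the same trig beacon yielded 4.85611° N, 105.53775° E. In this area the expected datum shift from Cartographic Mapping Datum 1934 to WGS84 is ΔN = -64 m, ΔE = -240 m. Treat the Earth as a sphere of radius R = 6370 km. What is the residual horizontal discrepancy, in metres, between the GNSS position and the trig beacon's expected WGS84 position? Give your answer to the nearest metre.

Observed coordinate differences: Δφ = -0.00029°, Δλ = -0.00185°.
Converting to metres (1° lat = 111177 m, cos φ = 0.996410): observed ΔN = -32.2 m, observed ΔE = -204.9 m.
Subtracting the expected shift leaves a residual of -32.2 − (-64) = 31.8 m north and -204.9 − (-240) = 35.1 m east.
Residual distance = √(31.8² + 35.1²) = 47.3 m.

47 m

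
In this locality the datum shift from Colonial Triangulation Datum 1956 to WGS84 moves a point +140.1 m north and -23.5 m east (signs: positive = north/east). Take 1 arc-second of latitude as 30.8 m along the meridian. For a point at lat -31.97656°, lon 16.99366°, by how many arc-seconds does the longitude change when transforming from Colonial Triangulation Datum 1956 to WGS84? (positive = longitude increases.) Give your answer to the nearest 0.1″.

At latitude -31.97656°, cos φ = 0.848265.
1″ of longitude at this latitude = 30.80 × cos φ = 26.1266 m, so Δλ = -23.5 / 26.1266 = -0.899″.

Δλ = -0.9″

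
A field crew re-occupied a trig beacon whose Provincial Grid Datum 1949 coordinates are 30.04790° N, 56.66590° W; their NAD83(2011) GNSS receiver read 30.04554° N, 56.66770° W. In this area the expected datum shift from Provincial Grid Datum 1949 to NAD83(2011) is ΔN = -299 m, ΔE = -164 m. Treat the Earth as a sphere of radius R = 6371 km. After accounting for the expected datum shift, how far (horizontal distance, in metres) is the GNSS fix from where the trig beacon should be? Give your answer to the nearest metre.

38 m

Observed coordinate differences: Δφ = -0.00236°, Δλ = -0.00180°.
Converting to metres (1° lat = 111195 m, cos φ = 0.865607): observed ΔN = -262.4 m, observed ΔE = -173.3 m.
Subtracting the expected shift leaves a residual of -262.4 − (-299) = 36.6 m north and -173.3 − (-164) = -9.3 m east.
Residual distance = √(36.6² + (-9.3)²) = 37.7 m.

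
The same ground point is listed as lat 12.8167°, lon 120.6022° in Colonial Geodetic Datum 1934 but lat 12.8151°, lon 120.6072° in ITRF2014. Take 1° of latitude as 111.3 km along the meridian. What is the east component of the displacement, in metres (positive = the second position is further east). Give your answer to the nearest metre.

ΔE = 543 m

Δφ = 12.8151° − 12.8167° = -0.0016°; Δλ = 120.6072° − 120.6022° = +0.0050°.
ΔN = Δφ × 111300 = -178.1 m; ΔE = Δλ × 111300 × cos(12.8167°) = +0.0050 × 111300 × 0.975085 = 542.6 m.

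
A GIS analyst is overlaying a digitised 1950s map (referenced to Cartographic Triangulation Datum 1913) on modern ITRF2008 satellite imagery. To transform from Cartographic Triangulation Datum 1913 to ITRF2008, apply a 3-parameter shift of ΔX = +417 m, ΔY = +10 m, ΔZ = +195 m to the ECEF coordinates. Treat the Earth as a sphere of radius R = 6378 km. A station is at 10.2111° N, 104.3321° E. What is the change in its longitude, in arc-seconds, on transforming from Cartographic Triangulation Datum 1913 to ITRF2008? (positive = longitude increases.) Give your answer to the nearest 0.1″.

Δλ = -13.4″

sin φ = 0.177275, cos φ = 0.984161, sin λ = 0.968877, cos λ = -0.247542.
East component: ΔE = −sin λ·ΔX + cos λ·ΔY = −(0.968877)(417) + (-0.247542)(10) = -406.50 m.
1° of latitude spans πR/180 = 111317 m; at latitude φ, 1° of longitude spans that × cos φ = 109554.0 m, so Δλ = -406.50 / 109554.0 × 3600 = -13.358″.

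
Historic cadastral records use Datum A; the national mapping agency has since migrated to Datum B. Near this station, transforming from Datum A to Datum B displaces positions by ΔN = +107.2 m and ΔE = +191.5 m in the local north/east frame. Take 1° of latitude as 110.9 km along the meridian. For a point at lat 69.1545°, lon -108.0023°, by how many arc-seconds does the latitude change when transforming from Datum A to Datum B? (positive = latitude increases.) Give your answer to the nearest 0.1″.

1° of latitude = 110.9 km, so Δφ = 107.2 / 110900 = 0.0009666° = 3.480″.

Δφ = 3.5″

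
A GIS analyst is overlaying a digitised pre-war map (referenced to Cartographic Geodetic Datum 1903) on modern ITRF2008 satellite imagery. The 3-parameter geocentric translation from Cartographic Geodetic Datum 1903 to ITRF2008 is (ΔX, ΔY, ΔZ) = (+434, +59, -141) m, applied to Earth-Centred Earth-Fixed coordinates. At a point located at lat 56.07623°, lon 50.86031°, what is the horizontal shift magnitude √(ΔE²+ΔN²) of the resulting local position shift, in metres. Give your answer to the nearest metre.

456 m

At φ = 56.07623°, λ = 50.86031°: sin φ = 0.829781, cos φ = 0.558089, sin λ = 0.775609, cos λ = 0.631213.
ΔE = −sin λ·ΔX + cos λ·ΔY = −(0.775609)·(434) + (0.631213)·(59) = -299.37 m.
ΔN = −sin φ cos λ·ΔX − sin φ sin λ·ΔY + cos φ·ΔZ = −(0.829781)(0.631213)(434) − (0.829781)(0.775609)(59) + (0.558089)(-141) = -343.98 m.
Horizontal magnitude = √(ΔE² + ΔN²) = √((-299.37)² + (-343.98)²) = 456.01 m.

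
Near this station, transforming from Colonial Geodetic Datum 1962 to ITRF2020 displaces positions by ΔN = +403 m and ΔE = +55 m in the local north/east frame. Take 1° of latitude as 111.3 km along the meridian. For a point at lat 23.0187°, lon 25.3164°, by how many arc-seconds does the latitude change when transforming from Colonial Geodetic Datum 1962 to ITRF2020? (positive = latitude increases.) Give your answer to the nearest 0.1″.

1° of latitude = 111.3 km, so Δφ = 403.0 / 111300 = 0.0036208° = 13.035″.

Δφ = 13.0″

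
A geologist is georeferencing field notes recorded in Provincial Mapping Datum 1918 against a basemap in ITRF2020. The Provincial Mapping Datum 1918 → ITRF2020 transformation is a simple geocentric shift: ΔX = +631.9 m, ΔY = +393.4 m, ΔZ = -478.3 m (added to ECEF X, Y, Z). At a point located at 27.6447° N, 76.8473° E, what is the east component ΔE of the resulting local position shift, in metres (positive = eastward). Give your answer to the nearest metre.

ΔE = -526 m

The local east axis at (φ, λ) is (−sin λ, cos λ, 0), so ΔE = −sin(76.8473°)·631.9 + cos(76.8473°)·393.4 = -525.81 m.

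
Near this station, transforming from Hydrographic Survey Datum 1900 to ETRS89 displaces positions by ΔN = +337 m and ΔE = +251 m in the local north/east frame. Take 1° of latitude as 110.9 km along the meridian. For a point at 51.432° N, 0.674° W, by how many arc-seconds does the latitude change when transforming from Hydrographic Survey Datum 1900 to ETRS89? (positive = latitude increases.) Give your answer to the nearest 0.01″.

1° of latitude = 110.9 km, so Δφ = 337.0 / 110900 = 0.0030388° = 10.940″.

Δφ = 10.94″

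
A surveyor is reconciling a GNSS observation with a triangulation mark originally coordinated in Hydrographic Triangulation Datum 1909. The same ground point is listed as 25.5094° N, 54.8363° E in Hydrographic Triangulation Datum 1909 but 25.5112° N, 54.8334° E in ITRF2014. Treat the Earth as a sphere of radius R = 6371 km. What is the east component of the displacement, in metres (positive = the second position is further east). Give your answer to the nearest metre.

ΔE = -291 m

Δφ = 25.5112° − 25.5094° = +0.0018°; Δλ = 54.8334° − 54.8363° = -0.0029°.
1° along a meridian = πR/180 = 111195 m.
ΔN = Δφ × 111195 = 200.2 m; ΔE = Δλ × 111195 × cos(25.5094°) = -0.0029 × 111195 × 0.902515 = -291.0 m.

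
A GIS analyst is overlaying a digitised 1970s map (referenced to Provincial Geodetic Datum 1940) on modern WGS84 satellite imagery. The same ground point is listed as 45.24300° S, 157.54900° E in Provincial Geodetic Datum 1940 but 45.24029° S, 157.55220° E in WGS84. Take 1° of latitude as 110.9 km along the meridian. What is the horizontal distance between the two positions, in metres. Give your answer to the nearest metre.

391 m

Δφ = -45.24029° − -45.24300° = +0.00271°; Δλ = 157.55220° − 157.54900° = +0.00320°.
ΔN = Δφ × 110900 = 300.5 m; ΔE = Δλ × 110900 × cos(-45.24300°) = +0.00320 × 110900 × 0.704101 = 249.9 m.
Distance = √(ΔE² + ΔN²) = √(249.9² + 300.5²) = 390.8 m.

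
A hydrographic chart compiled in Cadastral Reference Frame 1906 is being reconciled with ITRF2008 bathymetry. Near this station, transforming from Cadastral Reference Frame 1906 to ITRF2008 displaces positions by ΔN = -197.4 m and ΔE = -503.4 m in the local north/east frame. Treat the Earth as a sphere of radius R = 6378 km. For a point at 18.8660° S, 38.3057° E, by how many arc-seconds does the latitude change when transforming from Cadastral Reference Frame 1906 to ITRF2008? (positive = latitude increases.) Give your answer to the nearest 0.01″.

On a sphere of radius R, 1 rad of latitude = R, so Δφ = ΔN / R = -197.4 / 6378000 = -3.0950e-05 rad = -6.384″.

Δφ = -6.38″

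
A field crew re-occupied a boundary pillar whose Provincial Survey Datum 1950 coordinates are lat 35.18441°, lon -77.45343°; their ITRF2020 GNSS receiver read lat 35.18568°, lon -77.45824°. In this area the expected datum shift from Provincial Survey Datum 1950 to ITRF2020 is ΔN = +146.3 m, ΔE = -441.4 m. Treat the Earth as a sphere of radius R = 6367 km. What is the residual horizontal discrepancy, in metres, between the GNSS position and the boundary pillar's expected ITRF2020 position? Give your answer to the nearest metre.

Observed coordinate differences: Δφ = +0.00127°, Δλ = -0.00481°.
Converting to metres (1° lat = 111125 m, cos φ = 0.817302): observed ΔN = 141.1 m, observed ΔE = -436.9 m.
Subtracting the expected shift leaves a residual of 141.1 − (146.3) = -5.2 m north and -436.9 − (-441.4) = 4.5 m east.
Residual distance = √((-5.2)² + 4.5²) = 6.9 m.

7 m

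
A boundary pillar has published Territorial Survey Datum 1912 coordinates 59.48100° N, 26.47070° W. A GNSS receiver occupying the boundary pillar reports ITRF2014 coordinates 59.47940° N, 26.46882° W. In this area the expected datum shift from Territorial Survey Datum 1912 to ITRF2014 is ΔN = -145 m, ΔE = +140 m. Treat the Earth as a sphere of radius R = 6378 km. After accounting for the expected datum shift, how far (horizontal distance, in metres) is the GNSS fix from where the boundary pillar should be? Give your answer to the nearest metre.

47 m

Observed coordinate differences: Δφ = -0.00160°, Δλ = +0.00188°.
Converting to metres (1° lat = 111317 m, cos φ = 0.507824): observed ΔN = -178.1 m, observed ΔE = 106.3 m.
Subtracting the expected shift leaves a residual of -178.1 − (-145) = -33.1 m north and 106.3 − (140) = -33.7 m east.
Residual distance = √((-33.1)² + (-33.7)²) = 47.3 m.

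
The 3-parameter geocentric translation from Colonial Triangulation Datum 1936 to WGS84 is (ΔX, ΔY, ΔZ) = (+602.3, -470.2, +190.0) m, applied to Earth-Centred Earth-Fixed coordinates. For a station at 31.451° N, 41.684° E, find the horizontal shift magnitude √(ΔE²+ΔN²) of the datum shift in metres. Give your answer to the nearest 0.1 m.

The local east axis at (φ, λ) is (−sin λ, cos λ, 0), so ΔE = −sin(41.684°)·602.3 + cos(41.684°)·(-470.2) = -751.70 m.
The local north axis is (−sin φ cos λ, −sin φ sin λ, cos φ), giving ΔN = -234.698 + 163.154 + 162.086 = 90.54 m.
Horizontal magnitude = √(ΔE² + ΔN²) = √((-751.70)² + 90.54²) = 757.13 m.

757.1 m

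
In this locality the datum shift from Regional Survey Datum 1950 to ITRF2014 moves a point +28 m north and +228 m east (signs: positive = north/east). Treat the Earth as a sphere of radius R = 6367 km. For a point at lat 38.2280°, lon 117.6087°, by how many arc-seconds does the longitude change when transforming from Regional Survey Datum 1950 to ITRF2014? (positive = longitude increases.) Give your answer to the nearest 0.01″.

Δλ = 9.40″

At latitude 38.2280°, cos φ = 0.785555.
One radian of longitude at latitude φ spans R cos φ, so Δλ = ΔE / (R cos φ) = 228.0 / (6367000 × 0.785555) = 4.5585e-05 rad = 9.403″.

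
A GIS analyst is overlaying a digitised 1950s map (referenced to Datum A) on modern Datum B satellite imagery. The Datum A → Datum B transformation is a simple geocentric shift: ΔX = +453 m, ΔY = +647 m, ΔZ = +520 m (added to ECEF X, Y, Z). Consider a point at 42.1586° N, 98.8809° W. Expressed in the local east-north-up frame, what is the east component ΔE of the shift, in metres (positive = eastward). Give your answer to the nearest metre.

The local east axis at (φ, λ) is (−sin λ, cos λ, 0), so ΔE = −sin(-98.8809°)·453 + cos(-98.8809°)·647 = 347.68 m.

ΔE = 348 m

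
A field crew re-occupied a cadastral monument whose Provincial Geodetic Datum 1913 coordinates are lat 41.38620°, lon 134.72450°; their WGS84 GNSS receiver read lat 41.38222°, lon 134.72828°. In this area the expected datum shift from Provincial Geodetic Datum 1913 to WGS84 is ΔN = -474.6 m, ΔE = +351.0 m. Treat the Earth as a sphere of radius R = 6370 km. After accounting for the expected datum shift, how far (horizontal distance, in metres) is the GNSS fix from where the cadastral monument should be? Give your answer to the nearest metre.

48 m

Observed coordinate differences: Δφ = -0.00398°, Δλ = +0.00378°.
Converting to metres (1° lat = 111177 m, cos φ = 0.750270): observed ΔN = -442.5 m, observed ΔE = 315.3 m.
Subtracting the expected shift leaves a residual of -442.5 − (-474.6) = 32.1 m north and 315.3 − (351.0) = -35.7 m east.
Residual distance = √(32.1² + (-35.7)²) = 48.0 m.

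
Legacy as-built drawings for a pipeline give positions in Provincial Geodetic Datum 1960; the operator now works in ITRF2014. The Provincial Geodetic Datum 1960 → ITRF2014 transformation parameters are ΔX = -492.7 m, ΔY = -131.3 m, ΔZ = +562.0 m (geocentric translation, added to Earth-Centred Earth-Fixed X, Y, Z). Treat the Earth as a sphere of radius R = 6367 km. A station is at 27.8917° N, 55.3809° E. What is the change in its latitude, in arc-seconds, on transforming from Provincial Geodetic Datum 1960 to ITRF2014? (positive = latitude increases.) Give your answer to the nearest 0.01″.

Δφ = 21.97″

sin φ = 0.467802, cos φ = 0.883833, sin λ = 0.822947, cos λ = 0.568118.
North component: ΔN = −sin φ cos λ·ΔX − sin φ sin λ·ΔY + cos φ·ΔZ = −(0.467802)(0.568118)(-492.7) − (0.467802)(0.822947)(-131.3) + (0.883833)(562.0) = 678.20 m.
1° of latitude spans πR/180 = 111125 m, so Δφ = 678.20 / 111125 × 3600 = 21.971″.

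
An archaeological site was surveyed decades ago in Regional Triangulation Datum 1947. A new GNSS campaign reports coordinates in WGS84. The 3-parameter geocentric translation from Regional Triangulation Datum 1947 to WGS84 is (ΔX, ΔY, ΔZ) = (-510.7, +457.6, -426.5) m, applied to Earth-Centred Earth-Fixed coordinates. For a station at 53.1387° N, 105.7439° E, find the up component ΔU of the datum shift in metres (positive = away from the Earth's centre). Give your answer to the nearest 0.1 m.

The local up (radial) axis is (cos φ cos λ, cos φ sin λ, sin φ), giving ΔU = 83.127 + 264.207 − 341.238 = 6.10 m.

ΔU = 6.1 m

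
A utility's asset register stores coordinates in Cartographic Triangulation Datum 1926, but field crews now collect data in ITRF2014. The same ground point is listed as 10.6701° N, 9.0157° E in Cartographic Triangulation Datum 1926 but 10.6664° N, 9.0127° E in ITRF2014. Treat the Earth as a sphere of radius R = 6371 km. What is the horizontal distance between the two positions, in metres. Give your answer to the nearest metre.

Δφ = 10.6664° − 10.6701° = -0.0037°; Δλ = 9.0127° − 9.0157° = -0.0030°.
1° along a meridian = πR/180 = 111195 m.
ΔN = Δφ × 111195 = -411.4 m; ΔE = Δλ × 111195 × cos(10.6701°) = -0.0030 × 111195 × 0.982710 = -327.8 m.
Distance = √(ΔE² + ΔN²) = √((-327.8)² + (-411.4)²) = 526.1 m.

526 m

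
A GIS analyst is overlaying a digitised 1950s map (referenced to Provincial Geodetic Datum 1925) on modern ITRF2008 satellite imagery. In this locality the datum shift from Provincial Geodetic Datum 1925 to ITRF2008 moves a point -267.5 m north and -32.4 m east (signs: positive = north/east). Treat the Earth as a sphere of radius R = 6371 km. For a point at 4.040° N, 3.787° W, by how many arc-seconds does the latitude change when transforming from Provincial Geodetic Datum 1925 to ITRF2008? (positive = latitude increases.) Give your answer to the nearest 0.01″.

Δφ = -8.66″

On a sphere of radius R, 1 rad of latitude = R, so Δφ = ΔN / R = -267.5 / 6371000 = -4.1987e-05 rad = -8.660″.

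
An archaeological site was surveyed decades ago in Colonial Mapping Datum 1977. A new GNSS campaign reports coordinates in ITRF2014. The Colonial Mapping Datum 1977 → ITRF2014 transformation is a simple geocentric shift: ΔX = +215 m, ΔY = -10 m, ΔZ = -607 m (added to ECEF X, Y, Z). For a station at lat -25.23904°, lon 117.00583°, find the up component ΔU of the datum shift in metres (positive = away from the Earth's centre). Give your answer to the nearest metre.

At φ = -25.23904°, λ = 117.00583°: sin φ = -0.426396, cos φ = 0.904537, sin λ = 0.890960, cos λ = -0.454081.
ΔU = cos φ cos λ·ΔX + cos φ sin λ·ΔY + sin φ·ΔZ = (0.904537)(-0.454081)(215) + (0.904537)(0.890960)(-10) + (-0.426396)(-607) = 162.46 m.

ΔU = 162 m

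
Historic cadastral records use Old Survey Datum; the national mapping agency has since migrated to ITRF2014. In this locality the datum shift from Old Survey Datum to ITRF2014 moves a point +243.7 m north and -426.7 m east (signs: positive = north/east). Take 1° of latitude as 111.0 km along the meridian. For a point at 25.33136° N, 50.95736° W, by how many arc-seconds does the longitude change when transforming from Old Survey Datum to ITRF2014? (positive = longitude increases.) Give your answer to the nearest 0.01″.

At latitude 25.33136°, cos φ = 0.903849.
1° of longitude at this latitude = 111.0 × cos φ = 100.33 km, so Δλ = -426.7 / 100327.2 = -0.0042531° = -15.311″.

Δλ = -15.31″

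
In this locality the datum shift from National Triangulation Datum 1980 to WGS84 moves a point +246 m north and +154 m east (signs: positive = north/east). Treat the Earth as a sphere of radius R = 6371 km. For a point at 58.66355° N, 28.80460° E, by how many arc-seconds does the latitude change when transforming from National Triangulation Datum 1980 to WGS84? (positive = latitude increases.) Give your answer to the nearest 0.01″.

On a sphere of radius R, 1 rad of latitude = R, so Δφ = ΔN / R = 246.0 / 6371000 = 3.8612e-05 rad = 7.964″.

Δφ = 7.96″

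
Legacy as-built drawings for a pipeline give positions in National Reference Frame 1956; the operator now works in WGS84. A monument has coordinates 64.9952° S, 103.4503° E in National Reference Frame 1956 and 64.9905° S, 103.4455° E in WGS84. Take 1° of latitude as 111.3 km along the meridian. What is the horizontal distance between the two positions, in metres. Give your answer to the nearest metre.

Δφ = -64.9905° − -64.9952° = +0.0047°; Δλ = 103.4455° − 103.4503° = -0.0048°.
ΔN = Δφ × 111300 = 523.1 m; ΔE = Δλ × 111300 × cos(-64.9952°) = -0.0048 × 111300 × 0.422694 = -225.8 m.
Distance = √(ΔE² + ΔN²) = √((-225.8)² + 523.1²) = 569.8 m.

570 m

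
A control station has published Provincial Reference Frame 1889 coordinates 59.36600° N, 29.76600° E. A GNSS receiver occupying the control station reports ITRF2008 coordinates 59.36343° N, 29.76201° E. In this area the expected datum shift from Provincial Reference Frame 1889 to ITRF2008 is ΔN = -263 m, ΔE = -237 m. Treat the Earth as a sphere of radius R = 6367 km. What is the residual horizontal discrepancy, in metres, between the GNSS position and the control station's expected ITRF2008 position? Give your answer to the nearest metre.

Observed coordinate differences: Δφ = -0.00257°, Δλ = -0.00399°.
Converting to metres (1° lat = 111125 m, cos φ = 0.509552): observed ΔN = -285.6 m, observed ΔE = -225.9 m.
Subtracting the expected shift leaves a residual of -285.6 − (-263) = -22.6 m north and -225.9 − (-237) = 11.1 m east.
Residual distance = √((-22.6)² + 11.1²) = 25.2 m.

25 m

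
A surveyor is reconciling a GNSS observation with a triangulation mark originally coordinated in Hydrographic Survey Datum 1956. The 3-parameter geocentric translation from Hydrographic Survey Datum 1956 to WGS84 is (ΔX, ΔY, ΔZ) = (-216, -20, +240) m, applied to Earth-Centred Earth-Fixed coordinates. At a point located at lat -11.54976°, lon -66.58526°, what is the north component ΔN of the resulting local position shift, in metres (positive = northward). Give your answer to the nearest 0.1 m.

The local north axis is (−sin φ cos λ, −sin φ sin λ, cos φ), giving ΔN = -17.186 + 3.675 + 235.140 = 221.63 m.

ΔN = 221.6 m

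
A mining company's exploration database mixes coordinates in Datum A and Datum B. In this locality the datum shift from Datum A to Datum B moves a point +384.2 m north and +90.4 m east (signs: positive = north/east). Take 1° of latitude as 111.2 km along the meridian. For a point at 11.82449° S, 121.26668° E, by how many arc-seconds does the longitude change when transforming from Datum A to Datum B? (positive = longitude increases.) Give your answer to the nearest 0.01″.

At latitude -11.82449°, cos φ = 0.978780.
1° of longitude at this latitude = 111.2 × cos φ = 108.84 km, so Δλ = 90.4 / 108840.3 = 0.0008306° = 2.990″.

Δλ = 2.99″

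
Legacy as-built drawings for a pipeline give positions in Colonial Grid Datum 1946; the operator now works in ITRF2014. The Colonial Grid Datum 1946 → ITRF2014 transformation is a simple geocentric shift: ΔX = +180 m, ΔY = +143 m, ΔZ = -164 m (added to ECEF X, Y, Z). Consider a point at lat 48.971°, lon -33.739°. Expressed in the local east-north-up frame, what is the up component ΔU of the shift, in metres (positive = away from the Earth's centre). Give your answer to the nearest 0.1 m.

ΔU = -77.6 m

At φ = 48.971°, λ = -33.739°: sin φ = 0.754377, cos φ = 0.656441, sin λ = -0.555411, cos λ = 0.831576.
ΔU = cos φ cos λ·ΔX + cos φ sin λ·ΔY + sin φ·ΔZ = (0.656441)(0.831576)(180) + (0.656441)(-0.555411)(143) + (0.754377)(-164) = -77.60 m.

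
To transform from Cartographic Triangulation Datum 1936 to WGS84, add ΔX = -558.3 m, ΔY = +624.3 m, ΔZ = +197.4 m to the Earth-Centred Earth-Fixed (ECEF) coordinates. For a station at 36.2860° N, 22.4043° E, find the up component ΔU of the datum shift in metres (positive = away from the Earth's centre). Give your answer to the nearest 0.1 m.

At φ = 36.2860°, λ = 22.4043°: sin φ = 0.591816, cos φ = 0.806073, sin λ = 0.381140, cos λ = 0.924517.
ΔU = cos φ cos λ·ΔX + cos φ sin λ·ΔY + sin φ·ΔZ = (0.806073)(0.924517)(-558.3) + (0.806073)(0.381140)(624.3) + (0.591816)(197.4) = -107.44 m.

ΔU = -107.4 m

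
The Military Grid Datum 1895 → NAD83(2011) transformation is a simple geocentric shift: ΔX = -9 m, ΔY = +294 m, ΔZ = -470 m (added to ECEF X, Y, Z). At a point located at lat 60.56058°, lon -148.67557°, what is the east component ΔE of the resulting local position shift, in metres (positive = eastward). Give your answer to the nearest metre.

The local east axis at (φ, λ) is (−sin λ, cos λ, 0), so ΔE = −sin(-148.67557°)·(-9) + cos(-148.67557°)·294 = -255.82 m.

ΔE = -256 m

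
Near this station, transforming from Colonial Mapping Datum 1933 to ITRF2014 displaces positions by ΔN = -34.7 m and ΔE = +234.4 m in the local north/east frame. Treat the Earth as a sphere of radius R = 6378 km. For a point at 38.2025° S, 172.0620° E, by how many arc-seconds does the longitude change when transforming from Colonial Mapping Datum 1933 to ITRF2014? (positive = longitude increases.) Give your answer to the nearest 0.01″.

Δλ = 9.65″

At latitude -38.2025°, cos φ = 0.785830.
One radian of longitude at latitude φ spans R cos φ, so Δλ = ΔE / (R cos φ) = 234.4 / (6378000 × 0.785830) = 4.6768e-05 rad = 9.646″.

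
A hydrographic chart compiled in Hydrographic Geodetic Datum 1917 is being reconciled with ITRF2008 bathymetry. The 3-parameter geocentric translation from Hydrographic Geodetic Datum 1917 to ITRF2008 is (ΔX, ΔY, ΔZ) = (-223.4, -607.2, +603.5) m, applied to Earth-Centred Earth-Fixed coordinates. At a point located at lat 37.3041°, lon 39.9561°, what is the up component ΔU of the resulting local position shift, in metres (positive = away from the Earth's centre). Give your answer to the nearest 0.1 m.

At φ = 37.3041°, λ = 39.9561°: sin φ = 0.606045, cos φ = 0.795430, sin λ = 0.642200, cos λ = 0.766537.
ΔU = cos φ cos λ·ΔX + cos φ sin λ·ΔY + sin φ·ΔZ = (0.795430)(0.766537)(-223.4) + (0.795430)(0.642200)(-607.2) + (0.606045)(603.5) = -80.64 m.

ΔU = -80.6 m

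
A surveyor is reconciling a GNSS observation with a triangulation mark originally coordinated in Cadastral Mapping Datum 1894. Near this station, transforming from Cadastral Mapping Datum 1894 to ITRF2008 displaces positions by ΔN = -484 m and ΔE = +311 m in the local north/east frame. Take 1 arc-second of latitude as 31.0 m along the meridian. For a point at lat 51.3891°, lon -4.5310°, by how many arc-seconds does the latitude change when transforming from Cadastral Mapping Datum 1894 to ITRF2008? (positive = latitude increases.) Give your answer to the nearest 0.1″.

1″ of latitude = 31.00 m, so Δφ = -484.0 / 31.00 = -15.613″.

Δφ = -15.6″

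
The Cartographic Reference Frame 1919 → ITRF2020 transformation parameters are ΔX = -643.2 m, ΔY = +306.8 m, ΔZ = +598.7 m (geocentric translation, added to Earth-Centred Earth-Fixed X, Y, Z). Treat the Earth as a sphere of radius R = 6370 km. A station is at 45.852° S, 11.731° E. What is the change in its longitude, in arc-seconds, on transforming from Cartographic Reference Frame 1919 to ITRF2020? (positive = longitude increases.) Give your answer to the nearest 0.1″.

Δλ = 20.0″

sin φ = -0.717543, cos φ = 0.696514, sin λ = 0.203317, cos λ = 0.979113.
East component: ΔE = −sin λ·ΔX + cos λ·ΔY = −(0.203317)(-643.2) + (0.979113)(306.8) = 431.17 m.
1° of latitude spans πR/180 = 111177 m; at latitude φ, 1° of longitude spans that × cos φ = 77436.7 m, so Δλ = 431.17 / 77436.7 × 3600 = 20.045″.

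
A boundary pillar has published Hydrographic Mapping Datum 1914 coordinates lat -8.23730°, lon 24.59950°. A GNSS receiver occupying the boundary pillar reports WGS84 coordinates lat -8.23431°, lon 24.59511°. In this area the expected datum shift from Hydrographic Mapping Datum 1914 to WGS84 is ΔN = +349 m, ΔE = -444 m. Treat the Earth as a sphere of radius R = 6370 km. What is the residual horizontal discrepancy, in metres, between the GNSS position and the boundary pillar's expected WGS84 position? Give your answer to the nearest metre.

Observed coordinate differences: Δφ = +0.00299°, Δλ = -0.00439°.
Converting to metres (1° lat = 111177 m, cos φ = 0.989683): observed ΔN = 332.4 m, observed ΔE = -483.0 m.
Subtracting the expected shift leaves a residual of 332.4 − (349) = -16.6 m north and -483.0 − (-444) = -39.0 m east.
Residual distance = √((-16.6)² + (-39.0)²) = 42.4 m.

42 m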